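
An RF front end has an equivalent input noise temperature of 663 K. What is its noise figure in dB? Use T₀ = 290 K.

5.17 dB

F = 1 + T_e/T₀ = 1 + 663/290 = 3.28621
NF = 10 log₁₀(3.28621) = 5.17 dB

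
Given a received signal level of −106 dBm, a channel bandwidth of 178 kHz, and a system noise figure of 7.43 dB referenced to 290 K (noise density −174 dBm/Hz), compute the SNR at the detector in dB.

Noise floor: N = −174 + 10 log₁₀(B) + NF
10 log₁₀(1.78×10⁵) = 52.5 dB
N = −174 + 52.5 + 7.43 = −114.07 dBm
SNR = P_sig − N = −106 − (−114.07) = 8.07 dB → 8.1 dB

8.1 dB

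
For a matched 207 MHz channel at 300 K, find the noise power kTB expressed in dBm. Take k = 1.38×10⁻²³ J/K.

−90.7 dBm

P_n = kTB = 1.38×10⁻²³ × 300 × 2.07×10⁸ = 8.57×10⁻¹³ W
In dBm: 10 log₁₀(8.57×10⁻¹³ / 10⁻³) = −90.7 dBm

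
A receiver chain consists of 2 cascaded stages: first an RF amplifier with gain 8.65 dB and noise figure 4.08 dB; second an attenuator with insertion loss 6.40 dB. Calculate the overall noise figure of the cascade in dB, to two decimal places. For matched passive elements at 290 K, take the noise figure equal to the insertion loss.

Convert to linear (a loss of L dB is a gain of −L dB): F_i = 10^(NF_i/10), G_i = 10^(G_i,dB/10)
  Stage 1: F_1 = 10^(4.08/10) = 2.559, G_1 = 10^(8.65/10) = 7.328
  Stage 2: F_2 = 10^(6.40/10) = 4.365, G_2 = 10^(−6.40/10) = 0.2291
Friis cascade:
  F = 2.559 + (4.365 − 1)/7.328 = 3.018
NF = 10 log₁₀(3.018) = 4.80 dB

4.80 dB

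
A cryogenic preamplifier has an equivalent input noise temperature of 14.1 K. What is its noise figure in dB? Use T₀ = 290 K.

0.206 dB

F = 1 + T_e/T₀ = 1 + 14.1/290 = 1.04862
NF = 10 log₁₀(1.04862) = 0.206 dB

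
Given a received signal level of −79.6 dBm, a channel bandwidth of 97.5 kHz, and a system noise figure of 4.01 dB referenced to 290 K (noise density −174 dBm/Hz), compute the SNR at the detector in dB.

40.5 dB

Noise floor: N = −174 + 10 log₁₀(B) + NF
10 log₁₀(9.75×10⁴) = 49.89 dB
N = −174 + 49.89 + 4.01 = −120.10 dBm
SNR = P_sig − N = −79.6 − (−120.10) = 40.50 dB → 40.5 dB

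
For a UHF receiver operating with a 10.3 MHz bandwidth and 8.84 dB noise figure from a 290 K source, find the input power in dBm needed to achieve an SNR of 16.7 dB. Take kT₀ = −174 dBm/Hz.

Sensitivity = −174 + 10 log₁₀(B) + NF + SNR_min
= −174 + 70.13 + 8.84 + 16.7
= −78.33 dBm → −78.3 dBm

−78.3 dBm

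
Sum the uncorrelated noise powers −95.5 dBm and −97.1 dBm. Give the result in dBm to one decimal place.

Convert to linear, add, convert back:
P₁ = 2.82×10⁻¹³ W, P₂ = 1.95×10⁻¹³ W
P_tot = 4.77×10⁻¹³ W → 10 log₁₀(P_tot / 10⁻³) = −93.2 dBm

−93.2 dBm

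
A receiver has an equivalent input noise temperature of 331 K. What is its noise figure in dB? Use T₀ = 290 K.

3.31 dB

F = 1 + T_e/T₀ = 1 + 331/290 = 2.14138
NF = 10 log₁₀(2.14138) = 3.31 dB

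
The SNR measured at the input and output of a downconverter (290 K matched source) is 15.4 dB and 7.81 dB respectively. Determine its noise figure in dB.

7.59 dB

NF (dB) = SNR_in(dB) − SNR_out(dB) when the source is at T₀
NF = 15.4 − 7.81 = 7.59 dB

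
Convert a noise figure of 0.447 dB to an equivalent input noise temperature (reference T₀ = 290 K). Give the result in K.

31.4 K

F = 10^(0.447/10) = 1.10841
T_e = (F − 1)·T₀ = (1.10841 − 1) × 290 = 31.4 K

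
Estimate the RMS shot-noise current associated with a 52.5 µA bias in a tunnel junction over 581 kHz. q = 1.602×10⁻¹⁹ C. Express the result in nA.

I_n = √(2qI·B)
2qI·B = 2 × 1.602×10⁻¹⁹ × 5.25×10⁻⁵ × 5.81×10⁵ = 9.77×10⁻¹⁸ A²
I_n = √(9.77×10⁻¹⁸) = 3.13×10⁻⁹ A = 3.13 nA

3.13 nA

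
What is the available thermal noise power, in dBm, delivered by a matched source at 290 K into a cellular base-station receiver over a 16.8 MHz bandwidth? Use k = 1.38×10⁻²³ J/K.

−101.7 dBm

P_n = kTB = 1.38×10⁻²³ × 290 × 1.68×10⁷ = 6.72×10⁻¹⁴ W
In dBm: 10 log₁₀(6.72×10⁻¹⁴ / 10⁻³) = −101.7 dBm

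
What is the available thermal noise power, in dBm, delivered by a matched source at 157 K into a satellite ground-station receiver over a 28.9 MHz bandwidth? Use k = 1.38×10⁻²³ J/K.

−102.0 dBm

P_n = kTB = 1.38×10⁻²³ × 157 × 2.89×10⁷ = 6.26×10⁻¹⁴ W
In dBm: 10 log₁₀(6.26×10⁻¹⁴ / 10⁻³) = −102.0 dBm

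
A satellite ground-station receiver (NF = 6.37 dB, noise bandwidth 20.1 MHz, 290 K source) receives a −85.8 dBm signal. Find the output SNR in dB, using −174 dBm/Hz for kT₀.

8.8 dB

Noise floor: N = −174 + 10 log₁₀(B) + NF
10 log₁₀(2.01×10⁷) = 73.03 dB
N = −174 + 73.03 + 6.37 = −94.60 dBm
SNR = P_sig − N = −85.8 − (−94.60) = 8.80 dB → 8.8 dB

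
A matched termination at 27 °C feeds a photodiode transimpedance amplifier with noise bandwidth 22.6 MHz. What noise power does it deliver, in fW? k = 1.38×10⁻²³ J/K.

T = 27 °C + 273.15 = 300.15 K
P_n = kTB = 1.38×10⁻²³ × 300.15 × 2.26×10⁷ = 9.36×10⁻¹⁴ W = 93.6 fW

93.6 fW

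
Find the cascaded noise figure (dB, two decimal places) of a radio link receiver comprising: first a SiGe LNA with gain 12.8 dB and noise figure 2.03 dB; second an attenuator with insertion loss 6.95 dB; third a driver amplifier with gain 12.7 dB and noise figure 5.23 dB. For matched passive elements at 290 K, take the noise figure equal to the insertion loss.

Convert to linear (a loss of L dB is a gain of −L dB): F_i = 10^(NF_i/10), G_i = 10^(G_i,dB/10)
  Stage 1: F_1 = 10^(2.03/10) = 1.596, G_1 = 10^(12.8/10) = 19.05
  Stage 2: F_2 = 10^(6.95/10) = 4.955, G_2 = 10^(−6.95/10) = 0.2018
  Stage 3: F_3 = 10^(5.23/10) = 3.334, G_3 = 10^(12.7/10) = 18.62
Friis cascade:
  F = 1.596 + (4.955 − 1)/19.05 + (3.334 − 1)/3.846 = 2.410
NF = 10 log₁₀(2.410) = 3.82 dB

3.82 dB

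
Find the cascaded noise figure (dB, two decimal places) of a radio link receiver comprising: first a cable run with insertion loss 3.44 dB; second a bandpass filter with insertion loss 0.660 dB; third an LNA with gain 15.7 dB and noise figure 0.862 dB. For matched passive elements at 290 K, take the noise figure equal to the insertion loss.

4.96 dB

Convert to linear (a loss of L dB is a gain of −L dB): F_i = 10^(NF_i/10), G_i = 10^(G_i,dB/10)
  Stage 1: F_1 = 10^(3.44/10) = 2.208, G_1 = 10^(−3.44/10) = 0.4529
  Stage 2: F_2 = 10^(0.660/10) = 1.164, G_2 = 10^(−0.660/10) = 0.8590
  Stage 3: F_3 = 10^(0.862/10) = 1.220, G_3 = 10^(15.7/10) = 37.15
Friis cascade:
  F = 2.208 + (1.164 − 1)/0.4529 + (1.220 − 1)/0.3890 = 3.135
NF = 10 log₁₀(3.135) = 4.96 dB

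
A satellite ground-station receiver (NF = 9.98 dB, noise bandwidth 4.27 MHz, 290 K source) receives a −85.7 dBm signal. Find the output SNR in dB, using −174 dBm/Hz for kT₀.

12.0 dB

Noise floor: N = −174 + 10 log₁₀(B) + NF
10 log₁₀(4.27×10⁶) = 66.3 dB
N = −174 + 66.3 + 9.98 = −97.72 dBm
SNR = P_sig − N = −85.7 − (−97.72) = 12.02 dB → 12.0 dB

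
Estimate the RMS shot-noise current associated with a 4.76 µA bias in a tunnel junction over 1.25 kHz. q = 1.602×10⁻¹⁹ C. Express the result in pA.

I_n = √(2qI·B)
2qI·B = 2 × 1.602×10⁻¹⁹ × 4.76×10⁻⁶ × 1.25×10³ = 1.91×10⁻²¹ A²
I_n = √(1.91×10⁻²¹) = 4.37×10⁻¹¹ A = 43.7 pA

43.7 pA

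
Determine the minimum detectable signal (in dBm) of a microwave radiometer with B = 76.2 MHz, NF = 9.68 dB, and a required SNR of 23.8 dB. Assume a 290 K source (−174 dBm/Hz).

Sensitivity = −174 + 10 log₁₀(B) + NF + SNR_min
= −174 + 78.82 + 9.68 + 23.8
= −61.70 dBm → −61.7 dBm

−61.7 dBm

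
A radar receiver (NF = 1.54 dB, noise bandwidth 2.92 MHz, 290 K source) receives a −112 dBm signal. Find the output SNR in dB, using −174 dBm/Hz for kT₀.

−4.2 dB

Noise floor: N = −174 + 10 log₁₀(B) + NF
10 log₁₀(2.92×10⁶) = 64.65 dB
N = −174 + 64.65 + 1.54 = −107.81 dBm
SNR = P_sig − N = −112 − (−107.81) = −4.19 dB → −4.2 dB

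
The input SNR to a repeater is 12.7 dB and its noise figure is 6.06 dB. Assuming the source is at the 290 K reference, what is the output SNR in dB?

6.64 dB

By definition F = SNR_in/SNR_out, so in dB: SNR_out = SNR_in − NF
SNR_out = 12.7 − 6.06 = 6.64 dB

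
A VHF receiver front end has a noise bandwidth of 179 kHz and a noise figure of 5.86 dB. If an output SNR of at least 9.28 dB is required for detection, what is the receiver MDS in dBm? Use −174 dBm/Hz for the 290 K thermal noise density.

−106.3 dBm

Sensitivity = −174 + 10 log₁₀(B) + NF + SNR_min
= −174 + 52.53 + 5.86 + 9.28
= −106.33 dBm → −106.3 dBm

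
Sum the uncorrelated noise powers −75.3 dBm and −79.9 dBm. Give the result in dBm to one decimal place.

−74.0 dBm

Convert to linear, add, convert back:
P₁ = 2.95×10⁻¹¹ W, P₂ = 1.02×10⁻¹¹ W
P_tot = 3.97×10⁻¹¹ W → 10 log₁₀(P_tot / 10⁻³) = −74.0 dBm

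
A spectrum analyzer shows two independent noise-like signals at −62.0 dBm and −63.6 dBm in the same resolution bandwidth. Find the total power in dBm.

−59.7 dBm

Convert to linear, add, convert back:
P₁ = 6.31×10⁻¹⁰ W, P₂ = 4.37×10⁻¹⁰ W
P_tot = 1.07×10⁻⁹ W → 10 log₁₀(P_tot / 10⁻³) = −59.7 dBm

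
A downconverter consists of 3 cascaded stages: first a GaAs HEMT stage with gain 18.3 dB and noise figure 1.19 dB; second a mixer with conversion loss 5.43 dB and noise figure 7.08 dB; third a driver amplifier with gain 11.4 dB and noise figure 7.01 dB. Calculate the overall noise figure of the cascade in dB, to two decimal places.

Convert to linear (a loss of L dB is a gain of −L dB): F_i = 10^(NF_i/10), G_i = 10^(G_i,dB/10)
  Stage 1: F_1 = 10^(1.19/10) = 1.315, G_1 = 10^(18.3/10) = 67.61
  Stage 2: F_2 = 10^(7.08/10) = 5.105, G_2 = 10^(−5.43/10) = 0.2864
  Stage 3: F_3 = 10^(7.01/10) = 5.023, G_3 = 10^(11.4/10) = 13.80
Friis cascade:
  F = 1.315 + (5.105 − 1)/67.61 + (5.023 − 1)/19.36 = 1.584
NF = 10 log₁₀(1.584) = 2.00 dB

2.00 dB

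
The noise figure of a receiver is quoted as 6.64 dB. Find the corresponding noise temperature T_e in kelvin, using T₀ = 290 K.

1048 K

F = 10^(6.64/10) = 4.61318
T_e = (F − 1)·T₀ = (4.61318 − 1) × 290 = 1048 K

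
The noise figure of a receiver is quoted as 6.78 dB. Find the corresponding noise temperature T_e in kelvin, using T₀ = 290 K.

F = 10^(6.78/10) = 4.76431
T_e = (F − 1)·T₀ = (4.76431 − 1) × 290 = 1092 K

1092 K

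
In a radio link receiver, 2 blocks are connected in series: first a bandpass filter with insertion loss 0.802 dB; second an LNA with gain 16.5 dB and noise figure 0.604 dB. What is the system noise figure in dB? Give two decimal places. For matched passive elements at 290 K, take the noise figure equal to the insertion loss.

1.41 dB

Convert to linear (a loss of L dB is a gain of −L dB): F_i = 10^(NF_i/10), G_i = 10^(G_i,dB/10)
  Stage 1: F_1 = 10^(0.802/10) = 1.203, G_1 = 10^(−0.802/10) = 0.8314
  Stage 2: F_2 = 10^(0.604/10) = 1.149, G_2 = 10^(16.5/10) = 44.67
Friis cascade:
  F = 1.203 + (1.149 − 1)/0.8314 = 1.382
NF = 10 log₁₀(1.382) = 1.41 dB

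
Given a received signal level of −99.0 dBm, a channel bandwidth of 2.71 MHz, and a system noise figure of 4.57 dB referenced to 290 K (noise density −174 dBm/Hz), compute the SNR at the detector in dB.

6.1 dB

Noise floor: N = −174 + 10 log₁₀(B) + NF
10 log₁₀(2.71×10⁶) = 64.33 dB
N = −174 + 64.33 + 4.57 = −105.10 dBm
SNR = P_sig − N = −99.0 − (−105.10) = 6.10 dB → 6.1 dB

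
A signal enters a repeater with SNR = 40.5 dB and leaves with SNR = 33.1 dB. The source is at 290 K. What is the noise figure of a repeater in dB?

7.4 dB

NF (dB) = SNR_in(dB) − SNR_out(dB) when the source is at T₀
NF = 40.5 − 33.1 = 7.4 dB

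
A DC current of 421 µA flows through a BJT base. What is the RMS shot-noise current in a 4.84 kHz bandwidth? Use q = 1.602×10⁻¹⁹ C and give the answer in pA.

808 pA

I_n = √(2qI·B)
2qI·B = 2 × 1.602×10⁻¹⁹ × 4.21×10⁻⁴ × 4.84×10³ = 6.53×10⁻¹⁹ A²
I_n = √(6.53×10⁻¹⁹) = 8.08×10⁻¹⁰ A = 808 pA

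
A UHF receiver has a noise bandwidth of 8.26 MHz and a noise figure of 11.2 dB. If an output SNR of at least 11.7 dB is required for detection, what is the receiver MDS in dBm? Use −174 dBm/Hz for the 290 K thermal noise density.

Sensitivity = −174 + 10 log₁₀(B) + NF + SNR_min
= −174 + 69.17 + 11.2 + 11.7
= −81.93 dBm → −81.9 dBm

−81.9 dBm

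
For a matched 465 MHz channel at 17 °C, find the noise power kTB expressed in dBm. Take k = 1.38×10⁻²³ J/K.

T = 17 °C + 273.15 = 290.15 K
P_n = kTB = 1.38×10⁻²³ × 290.15 × 4.65×10⁸ = 1.86×10⁻¹² W
In dBm: 10 log₁₀(1.86×10⁻¹² / 10⁻³) = −87.3 dBm

−87.3 dBm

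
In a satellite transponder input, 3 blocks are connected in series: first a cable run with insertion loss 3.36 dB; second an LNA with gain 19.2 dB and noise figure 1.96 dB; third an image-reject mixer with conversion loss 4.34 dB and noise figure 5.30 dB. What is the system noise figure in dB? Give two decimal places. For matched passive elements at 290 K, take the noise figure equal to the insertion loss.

5.40 dB

Convert to linear (a loss of L dB is a gain of −L dB): F_i = 10^(NF_i/10), G_i = 10^(G_i,dB/10)
  Stage 1: F_1 = 10^(3.36/10) = 2.168, G_1 = 10^(−3.36/10) = 0.4613
  Stage 2: F_2 = 10^(1.96/10) = 1.570, G_2 = 10^(19.2/10) = 83.18
  Stage 3: F_3 = 10^(5.30/10) = 3.388, G_3 = 10^(−4.34/10) = 0.3681
Friis cascade:
  F = 2.168 + (1.570 − 1)/0.4613 + (3.388 − 1)/38.37 = 3.466
NF = 10 log₁₀(3.466) = 5.40 dB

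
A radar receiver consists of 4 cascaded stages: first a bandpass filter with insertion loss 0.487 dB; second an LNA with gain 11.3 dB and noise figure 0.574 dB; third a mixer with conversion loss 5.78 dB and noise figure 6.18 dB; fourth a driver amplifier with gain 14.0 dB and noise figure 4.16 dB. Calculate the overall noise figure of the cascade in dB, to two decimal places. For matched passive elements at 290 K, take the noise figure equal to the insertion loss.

Convert to linear (a loss of L dB is a gain of −L dB): F_i = 10^(NF_i/10), G_i = 10^(G_i,dB/10)
  Stage 1: F_1 = 10^(0.487/10) = 1.119, G_1 = 10^(−0.487/10) = 0.8939
  Stage 2: F_2 = 10^(0.574/10) = 1.141, G_2 = 10^(11.3/10) = 13.49
  Stage 3: F_3 = 10^(6.18/10) = 4.150, G_3 = 10^(−5.78/10) = 0.2642
  Stage 4: F_4 = 10^(4.16/10) = 2.606, G_4 = 10^(14.0/10) = 25.12
Friis cascade:
  F = 1.119 + (1.141 − 1)/0.8939 + (4.150 − 1)/12.06 + (2.606 − 1)/3.186 = 2.042
NF = 10 log₁₀(2.042) = 3.10 dB

3.10 dB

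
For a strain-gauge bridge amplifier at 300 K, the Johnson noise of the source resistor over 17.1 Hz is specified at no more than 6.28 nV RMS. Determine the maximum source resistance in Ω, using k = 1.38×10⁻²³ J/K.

139 Ω

Johnson–Nyquist: V_n = √(4kTRB) ⇒ R = V_n² / (4kTB)
4kTB = 4 × 1.38×10⁻²³ × 300 × 1.71×10¹ = 2.83×10⁻¹⁹
R = (6.28×10⁻⁹)² / 2.83×10⁻¹⁹ = 1.39×10² Ω = 139 Ω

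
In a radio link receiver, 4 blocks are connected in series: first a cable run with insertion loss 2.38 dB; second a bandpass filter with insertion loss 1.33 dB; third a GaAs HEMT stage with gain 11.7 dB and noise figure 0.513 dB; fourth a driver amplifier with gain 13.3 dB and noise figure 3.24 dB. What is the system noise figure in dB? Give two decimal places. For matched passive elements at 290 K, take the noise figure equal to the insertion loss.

Convert to linear (a loss of L dB is a gain of −L dB): F_i = 10^(NF_i/10), G_i = 10^(G_i,dB/10)
  Stage 1: F_1 = 10^(2.38/10) = 1.730, G_1 = 10^(−2.38/10) = 0.5781
  Stage 2: F_2 = 10^(1.33/10) = 1.358, G_2 = 10^(−1.33/10) = 0.7362
  Stage 3: F_3 = 10^(0.513/10) = 1.125, G_3 = 10^(11.7/10) = 14.79
  Stage 4: F_4 = 10^(3.24/10) = 2.109, G_4 = 10^(13.3/10) = 21.38
Friis cascade:
  F = 1.730 + (1.358 − 1)/0.5781 + (1.125 − 1)/0.4256 + (2.109 − 1)/6.295 = 2.820
NF = 10 log₁₀(2.820) = 4.50 dB

4.50 dB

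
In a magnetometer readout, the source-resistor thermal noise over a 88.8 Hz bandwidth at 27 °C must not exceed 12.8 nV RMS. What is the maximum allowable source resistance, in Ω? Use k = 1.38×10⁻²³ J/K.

111 Ω

T = 27 °C + 273.15 = 300.15 K
Johnson–Nyquist: V_n = √(4kTRB) ⇒ R = V_n² / (4kTB)
4kTB = 4 × 1.38×10⁻²³ × 300.15 × 8.88×10¹ = 1.47×10⁻¹⁸
R = (1.28×10⁻⁸)² / 1.47×10⁻¹⁸ = 1.11×10² Ω = 111 Ω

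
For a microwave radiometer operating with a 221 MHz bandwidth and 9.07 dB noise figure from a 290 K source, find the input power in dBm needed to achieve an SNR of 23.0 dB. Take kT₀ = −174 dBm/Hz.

−58.5 dBm

Sensitivity = −174 + 10 log₁₀(B) + NF + SNR_min
= −174 + 83.44 + 9.07 + 23.0
= −58.49 dBm → −58.5 dBm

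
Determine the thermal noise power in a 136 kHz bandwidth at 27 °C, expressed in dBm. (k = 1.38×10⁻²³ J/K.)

−122.5 dBm

T = 27 °C + 273.15 = 300.15 K
P_n = kTB = 1.38×10⁻²³ × 300.15 × 1.36×10⁵ = 5.63×10⁻¹⁶ W
In dBm: 10 log₁₀(5.63×10⁻¹⁶ / 10⁻³) = −122.5 dBm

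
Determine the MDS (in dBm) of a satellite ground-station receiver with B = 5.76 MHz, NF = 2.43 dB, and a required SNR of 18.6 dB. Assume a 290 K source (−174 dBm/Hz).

Sensitivity = −174 + 10 log₁₀(B) + NF + SNR_min
= −174 + 67.6 + 2.43 + 18.6
= −85.37 dBm → −85.4 dBm

−85.4 dBm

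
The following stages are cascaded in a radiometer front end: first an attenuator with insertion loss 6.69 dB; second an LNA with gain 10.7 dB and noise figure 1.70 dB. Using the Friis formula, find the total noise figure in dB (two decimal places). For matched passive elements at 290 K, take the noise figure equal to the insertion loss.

Convert to linear (a loss of L dB is a gain of −L dB): F_i = 10^(NF_i/10), G_i = 10^(G_i,dB/10)
  Stage 1: F_1 = 10^(6.69/10) = 4.667, G_1 = 10^(−6.69/10) = 0.2143
  Stage 2: F_2 = 10^(1.70/10) = 1.479, G_2 = 10^(10.7/10) = 11.75
Friis cascade:
  F = 4.667 + (1.479 − 1)/0.2143 = 6.902
NF = 10 log₁₀(6.902) = 8.39 dB

8.39 dB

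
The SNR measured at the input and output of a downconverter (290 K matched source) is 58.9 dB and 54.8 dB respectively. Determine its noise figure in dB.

NF (dB) = SNR_in(dB) − SNR_out(dB) when the source is at T₀
NF = 58.9 − 54.8 = 4.1 dB

4.1 dB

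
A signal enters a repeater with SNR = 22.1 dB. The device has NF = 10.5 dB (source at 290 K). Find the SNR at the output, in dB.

By definition F = SNR_in/SNR_out, so in dB: SNR_out = SNR_in − NF
SNR_out = 22.1 − 10.5 = 11.6 dB

11.6 dB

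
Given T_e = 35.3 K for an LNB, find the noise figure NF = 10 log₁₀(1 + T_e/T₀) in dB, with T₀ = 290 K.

F = 1 + T_e/T₀ = 1 + 35.3/290 = 1.12172
NF = 10 log₁₀(1.12172) = 0.499 dB

0.499 dB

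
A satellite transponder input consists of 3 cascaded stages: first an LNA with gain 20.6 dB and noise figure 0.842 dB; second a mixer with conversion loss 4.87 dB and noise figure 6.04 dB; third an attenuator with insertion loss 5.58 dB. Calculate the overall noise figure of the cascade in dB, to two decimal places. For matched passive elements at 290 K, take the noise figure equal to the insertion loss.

1.17 dB

Convert to linear (a loss of L dB is a gain of −L dB): F_i = 10^(NF_i/10), G_i = 10^(G_i,dB/10)
  Stage 1: F_1 = 10^(0.842/10) = 1.214, G_1 = 10^(20.6/10) = 114.8
  Stage 2: F_2 = 10^(6.04/10) = 4.018, G_2 = 10^(−4.87/10) = 0.3258
  Stage 3: F_3 = 10^(5.58/10) = 3.614, G_3 = 10^(−5.58/10) = 0.2767
Friis cascade:
  F = 1.214 + (4.018 − 1)/114.8 + (3.614 − 1)/37.41 = 1.310
NF = 10 log₁₀(1.310) = 1.17 dB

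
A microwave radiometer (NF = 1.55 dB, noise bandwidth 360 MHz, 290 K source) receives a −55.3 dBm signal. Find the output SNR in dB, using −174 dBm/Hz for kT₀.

31.6 dB

Noise floor: N = −174 + 10 log₁₀(B) + NF
10 log₁₀(3.60×10⁸) = 85.56 dB
N = −174 + 85.56 + 1.55 = −86.89 dBm
SNR = P_sig − N = −55.3 − (−86.89) = 31.59 dB → 31.6 dB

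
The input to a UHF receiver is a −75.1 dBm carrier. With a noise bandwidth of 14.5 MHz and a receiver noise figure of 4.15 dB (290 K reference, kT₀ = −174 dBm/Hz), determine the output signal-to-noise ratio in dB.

23.1 dB

Noise floor: N = −174 + 10 log₁₀(B) + NF
10 log₁₀(1.45×10⁷) = 71.61 dB
N = −174 + 71.61 + 4.15 = −98.24 dBm
SNR = P_sig − N = −75.1 − (−98.24) = 23.14 dB → 23.1 dB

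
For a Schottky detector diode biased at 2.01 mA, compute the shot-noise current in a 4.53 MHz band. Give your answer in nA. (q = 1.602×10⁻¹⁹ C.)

I_n = √(2qI·B)
2qI·B = 2 × 1.602×10⁻¹⁹ × 2.01×10⁻³ × 4.53×10⁶ = 2.92×10⁻¹⁵ A²
I_n = √(2.92×10⁻¹⁵) = 5.40×10⁻⁸ A = 54.0 nA

54.0 nA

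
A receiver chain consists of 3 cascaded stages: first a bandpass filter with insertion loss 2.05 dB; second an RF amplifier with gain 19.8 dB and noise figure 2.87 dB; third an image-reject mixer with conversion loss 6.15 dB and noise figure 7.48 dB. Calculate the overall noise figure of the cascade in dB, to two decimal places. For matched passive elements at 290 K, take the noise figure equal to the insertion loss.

5.03 dB

Convert to linear (a loss of L dB is a gain of −L dB): F_i = 10^(NF_i/10), G_i = 10^(G_i,dB/10)
  Stage 1: F_1 = 10^(2.05/10) = 1.603, G_1 = 10^(−2.05/10) = 0.6237
  Stage 2: F_2 = 10^(2.87/10) = 1.936, G_2 = 10^(19.8/10) = 95.50
  Stage 3: F_3 = 10^(7.48/10) = 5.598, G_3 = 10^(−6.15/10) = 0.2427
Friis cascade:
  F = 1.603 + (1.936 − 1)/0.6237 + (5.598 − 1)/59.57 = 3.182
NF = 10 log₁₀(3.182) = 5.03 dB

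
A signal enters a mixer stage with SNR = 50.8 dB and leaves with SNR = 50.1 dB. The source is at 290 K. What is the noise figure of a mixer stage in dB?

0.7 dB

NF (dB) = SNR_in(dB) − SNR_out(dB) when the source is at T₀
NF = 50.8 − 50.1 = 0.7 dB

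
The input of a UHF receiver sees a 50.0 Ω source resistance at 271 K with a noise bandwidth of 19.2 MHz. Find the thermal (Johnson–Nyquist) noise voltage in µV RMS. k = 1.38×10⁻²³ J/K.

3.79 µV

V_n = √(4kTRB)
4kTRB = 4 × 1.38×10⁻²³ × 271 × 5.00×10¹ × 1.92×10⁷ = 1.44×10⁻¹¹ V²
V_n = √(1.44×10⁻¹¹) = 3.79×10⁻⁶ V = 3.79 µV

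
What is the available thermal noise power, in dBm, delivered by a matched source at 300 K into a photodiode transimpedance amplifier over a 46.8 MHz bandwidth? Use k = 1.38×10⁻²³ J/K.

−97.1 dBm

P_n = kTB = 1.38×10⁻²³ × 300 × 4.68×10⁷ = 1.94×10⁻¹³ W
In dBm: 10 log₁₀(1.94×10⁻¹³ / 10⁻³) = −97.1 dBm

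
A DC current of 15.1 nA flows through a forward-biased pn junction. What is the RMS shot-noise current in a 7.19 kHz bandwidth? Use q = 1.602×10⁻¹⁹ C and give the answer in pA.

5.90 pA

I_n = √(2qI·B)
2qI·B = 2 × 1.602×10⁻¹⁹ × 1.51×10⁻⁸ × 7.19×10³ = 3.48×10⁻²³ A²
I_n = √(3.48×10⁻²³) = 5.90×10⁻¹² A = 5.90 pA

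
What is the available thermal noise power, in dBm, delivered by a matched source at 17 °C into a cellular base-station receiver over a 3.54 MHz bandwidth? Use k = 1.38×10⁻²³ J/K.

−108.5 dBm

T = 17 °C + 273.15 = 290.15 K
P_n = kTB = 1.38×10⁻²³ × 290.15 × 3.54×10⁶ = 1.42×10⁻¹⁴ W
In dBm: 10 log₁₀(1.42×10⁻¹⁴ / 10⁻³) = −108.5 dBm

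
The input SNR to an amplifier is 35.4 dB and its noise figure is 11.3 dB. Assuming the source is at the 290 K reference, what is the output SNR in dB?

By definition F = SNR_in/SNR_out, so in dB: SNR_out = SNR_in − NF
SNR_out = 35.4 − 11.3 = 24.1 dB

24.1 dB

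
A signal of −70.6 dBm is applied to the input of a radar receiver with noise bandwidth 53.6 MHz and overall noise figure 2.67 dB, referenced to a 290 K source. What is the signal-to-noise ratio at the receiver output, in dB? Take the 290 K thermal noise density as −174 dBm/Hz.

23.4 dB

Noise floor: N = −174 + 10 log₁₀(B) + NF
10 log₁₀(5.36×10⁷) = 77.29 dB
N = −174 + 77.29 + 2.67 = −94.04 dBm
SNR = P_sig − N = −70.6 − (−94.04) = 23.44 dB → 23.4 dB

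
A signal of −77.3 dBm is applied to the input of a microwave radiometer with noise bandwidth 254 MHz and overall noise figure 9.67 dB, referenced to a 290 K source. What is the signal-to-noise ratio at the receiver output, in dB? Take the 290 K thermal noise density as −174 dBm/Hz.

3.0 dB

Noise floor: N = −174 + 10 log₁₀(B) + NF
10 log₁₀(2.54×10⁸) = 84.05 dB
N = −174 + 84.05 + 9.67 = −80.28 dBm
SNR = P_sig − N = −77.3 − (−80.28) = 2.98 dB → 3.0 dB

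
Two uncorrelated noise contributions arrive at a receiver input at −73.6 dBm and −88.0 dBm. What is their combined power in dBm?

−73.4 dBm

Convert to linear, add, convert back:
P₁ = 4.37×10⁻¹¹ W, P₂ = 1.58×10⁻¹² W
P_tot = 4.52×10⁻¹¹ W → 10 log₁₀(P_tot / 10⁻³) = −73.4 dBm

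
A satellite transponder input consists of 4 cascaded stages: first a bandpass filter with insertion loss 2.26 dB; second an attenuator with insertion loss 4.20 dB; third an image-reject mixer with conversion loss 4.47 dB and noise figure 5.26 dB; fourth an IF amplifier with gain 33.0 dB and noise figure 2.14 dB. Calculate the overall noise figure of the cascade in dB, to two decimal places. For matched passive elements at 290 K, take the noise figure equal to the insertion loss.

Convert to linear (a loss of L dB is a gain of −L dB): F_i = 10^(NF_i/10), G_i = 10^(G_i,dB/10)
  Stage 1: F_1 = 10^(2.26/10) = 1.683, G_1 = 10^(−2.26/10) = 0.5943
  Stage 2: F_2 = 10^(4.20/10) = 2.630, G_2 = 10^(−4.20/10) = 0.3802
  Stage 3: F_3 = 10^(5.26/10) = 3.357, G_3 = 10^(−4.47/10) = 0.3573
  Stage 4: F_4 = 10^(2.14/10) = 1.637, G_4 = 10^(33.0/10) = 1995
Friis cascade:
  F = 1.683 + (2.630 − 1)/0.5943 + (3.357 − 1)/0.2259 + (1.637 − 1)/0.08072 = 22.75
NF = 10 log₁₀(22.75) = 13.57 dB

13.57 dB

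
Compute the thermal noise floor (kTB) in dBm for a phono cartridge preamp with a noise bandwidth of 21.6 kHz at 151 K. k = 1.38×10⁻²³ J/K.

−133.5 dBm

P_n = kTB = 1.38×10⁻²³ × 151 × 2.16×10⁴ = 4.50×10⁻¹⁷ W
In dBm: 10 log₁₀(4.50×10⁻¹⁷ / 10⁻³) = −133.5 dBm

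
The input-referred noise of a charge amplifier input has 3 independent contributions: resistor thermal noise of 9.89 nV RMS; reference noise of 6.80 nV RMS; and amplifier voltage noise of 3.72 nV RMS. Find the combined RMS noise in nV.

Uncorrelated sources add in power (mean-square): V_tot = √(ΣV_i²)
V_tot = √[(9.89×10⁻⁹)² + (6.80×10⁻⁹)² + (3.72×10⁻⁹)²] = 1.26×10⁻⁸ V = 12.6 nV

12.6 nV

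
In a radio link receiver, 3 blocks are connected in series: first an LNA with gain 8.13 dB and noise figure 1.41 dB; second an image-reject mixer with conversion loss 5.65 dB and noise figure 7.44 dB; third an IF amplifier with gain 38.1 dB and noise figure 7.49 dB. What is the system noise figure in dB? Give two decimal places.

6.71 dB

Convert to linear (a loss of L dB is a gain of −L dB): F_i = 10^(NF_i/10), G_i = 10^(G_i,dB/10)
  Stage 1: F_1 = 10^(1.41/10) = 1.384, G_1 = 10^(8.13/10) = 6.501
  Stage 2: F_2 = 10^(7.44/10) = 5.546, G_2 = 10^(−5.65/10) = 0.2723
  Stage 3: F_3 = 10^(7.49/10) = 5.610, G_3 = 10^(38.1/10) = 6457
Friis cascade:
  F = 1.384 + (5.546 − 1)/6.501 + (5.610 − 1)/1.770 = 4.687
NF = 10 log₁₀(4.687) = 6.71 dB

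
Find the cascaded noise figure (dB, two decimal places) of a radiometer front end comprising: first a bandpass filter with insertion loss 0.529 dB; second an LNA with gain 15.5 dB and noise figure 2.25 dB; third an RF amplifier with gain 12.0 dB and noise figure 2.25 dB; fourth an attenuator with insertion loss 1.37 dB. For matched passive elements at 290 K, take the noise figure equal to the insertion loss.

Convert to linear (a loss of L dB is a gain of −L dB): F_i = 10^(NF_i/10), G_i = 10^(G_i,dB/10)
  Stage 1: F_1 = 10^(0.529/10) = 1.130, G_1 = 10^(−0.529/10) = 0.8853
  Stage 2: F_2 = 10^(2.25/10) = 1.679, G_2 = 10^(15.5/10) = 35.48
  Stage 3: F_3 = 10^(2.25/10) = 1.679, G_3 = 10^(12.0/10) = 15.85
  Stage 4: F_4 = 10^(1.37/10) = 1.371, G_4 = 10^(−1.37/10) = 0.7295
Friis cascade:
  F = 1.130 + (1.679 − 1)/0.8853 + (1.679 − 1)/31.41 + (1.371 − 1)/497.9 = 1.919
NF = 10 log₁₀(1.919) = 2.83 dB

2.83 dB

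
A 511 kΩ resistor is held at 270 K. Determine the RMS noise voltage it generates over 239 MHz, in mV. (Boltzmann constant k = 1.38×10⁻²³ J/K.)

1.35 mV

V_n = √(4kTRB)
4kTRB = 4 × 1.38×10⁻²³ × 270 × 5.11×10⁵ × 2.39×10⁸ = 1.82×10⁻⁶ V²
V_n = √(1.82×10⁻⁶) = 1.35×10⁻³ V = 1.35 mV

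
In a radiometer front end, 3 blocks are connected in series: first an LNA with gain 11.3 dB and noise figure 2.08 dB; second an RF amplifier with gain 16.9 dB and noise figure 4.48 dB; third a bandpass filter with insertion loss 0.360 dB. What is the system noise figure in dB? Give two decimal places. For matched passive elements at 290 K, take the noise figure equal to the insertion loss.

2.43 dB

Convert to linear (a loss of L dB is a gain of −L dB): F_i = 10^(NF_i/10), G_i = 10^(G_i,dB/10)
  Stage 1: F_1 = 10^(2.08/10) = 1.614, G_1 = 10^(11.3/10) = 13.49
  Stage 2: F_2 = 10^(4.48/10) = 2.805, G_2 = 10^(16.9/10) = 48.98
  Stage 3: F_3 = 10^(0.360/10) = 1.086, G_3 = 10^(−0.360/10) = 0.9204
Friis cascade:
  F = 1.614 + (2.805 − 1)/13.49 + (1.086 − 1)/660.7 = 1.748
NF = 10 log₁₀(1.748) = 2.43 dB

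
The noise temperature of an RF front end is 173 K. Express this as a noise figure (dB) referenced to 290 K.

F = 1 + T_e/T₀ = 1 + 173/290 = 1.59655
NF = 10 log₁₀(1.59655) = 2.03 dB

2.03 dB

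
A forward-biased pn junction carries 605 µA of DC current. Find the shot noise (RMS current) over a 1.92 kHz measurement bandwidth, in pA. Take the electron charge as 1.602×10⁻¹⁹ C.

610 pA

I_n = √(2qI·B)
2qI·B = 2 × 1.602×10⁻¹⁹ × 6.05×10⁻⁴ × 1.92×10³ = 3.72×10⁻¹⁹ A²
I_n = √(3.72×10⁻¹⁹) = 6.10×10⁻¹⁰ A = 610 pA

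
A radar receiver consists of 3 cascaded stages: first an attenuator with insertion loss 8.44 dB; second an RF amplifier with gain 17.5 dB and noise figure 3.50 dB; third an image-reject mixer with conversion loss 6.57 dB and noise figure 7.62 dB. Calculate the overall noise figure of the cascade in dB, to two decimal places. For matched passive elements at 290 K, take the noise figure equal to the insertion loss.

12.10 dB

Convert to linear (a loss of L dB is a gain of −L dB): F_i = 10^(NF_i/10), G_i = 10^(G_i,dB/10)
  Stage 1: F_1 = 10^(8.44/10) = 6.982, G_1 = 10^(−8.44/10) = 0.1432
  Stage 2: F_2 = 10^(3.50/10) = 2.239, G_2 = 10^(17.5/10) = 56.23
  Stage 3: F_3 = 10^(7.62/10) = 5.781, G_3 = 10^(−6.57/10) = 0.2203
Friis cascade:
  F = 6.982 + (2.239 − 1)/0.1432 + (5.781 − 1)/8.054 = 16.23
NF = 10 log₁₀(16.23) = 12.10 dB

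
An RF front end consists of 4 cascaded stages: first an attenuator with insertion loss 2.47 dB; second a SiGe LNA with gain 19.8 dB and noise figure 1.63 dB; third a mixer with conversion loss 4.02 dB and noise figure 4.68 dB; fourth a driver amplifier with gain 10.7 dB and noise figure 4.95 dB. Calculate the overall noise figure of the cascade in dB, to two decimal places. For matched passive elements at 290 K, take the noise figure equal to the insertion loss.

Convert to linear (a loss of L dB is a gain of −L dB): F_i = 10^(NF_i/10), G_i = 10^(G_i,dB/10)
  Stage 1: F_1 = 10^(2.47/10) = 1.766, G_1 = 10^(−2.47/10) = 0.5662
  Stage 2: F_2 = 10^(1.63/10) = 1.455, G_2 = 10^(19.8/10) = 95.50
  Stage 3: F_3 = 10^(4.68/10) = 2.938, G_3 = 10^(−4.02/10) = 0.3963
  Stage 4: F_4 = 10^(4.95/10) = 3.126, G_4 = 10^(10.7/10) = 11.75
Friis cascade:
  F = 1.766 + (1.455 − 1)/0.5662 + (2.938 − 1)/54.08 + (3.126 − 1)/21.43 = 2.705
NF = 10 log₁₀(2.705) = 4.32 dB

4.32 dB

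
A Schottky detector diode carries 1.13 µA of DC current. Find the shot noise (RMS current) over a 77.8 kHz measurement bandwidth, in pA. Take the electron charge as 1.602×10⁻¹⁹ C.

168 pA

I_n = √(2qI·B)
2qI·B = 2 × 1.602×10⁻¹⁹ × 1.13×10⁻⁶ × 7.78×10⁴ = 2.82×10⁻²⁰ A²
I_n = √(2.82×10⁻²⁰) = 1.68×10⁻¹⁰ A = 168 pA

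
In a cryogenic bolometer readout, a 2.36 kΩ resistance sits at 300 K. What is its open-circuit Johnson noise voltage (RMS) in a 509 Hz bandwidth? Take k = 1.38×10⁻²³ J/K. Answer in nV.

141 nV

V_n = √(4kTRB)
4kTRB = 4 × 1.38×10⁻²³ × 300 × 2.36×10³ × 5.09×10² = 1.99×10⁻¹⁴ V²
V_n = √(1.99×10⁻¹⁴) = 1.41×10⁻⁷ V = 141 nV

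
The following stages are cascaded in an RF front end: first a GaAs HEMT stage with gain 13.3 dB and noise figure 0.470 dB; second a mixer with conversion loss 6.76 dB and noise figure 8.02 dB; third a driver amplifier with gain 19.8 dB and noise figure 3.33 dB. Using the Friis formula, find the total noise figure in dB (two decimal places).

Convert to linear (a loss of L dB is a gain of −L dB): F_i = 10^(NF_i/10), G_i = 10^(G_i,dB/10)
  Stage 1: F_1 = 10^(0.470/10) = 1.114, G_1 = 10^(13.3/10) = 21.38
  Stage 2: F_2 = 10^(8.02/10) = 6.339, G_2 = 10^(−6.76/10) = 0.2109
  Stage 3: F_3 = 10^(3.33/10) = 2.153, G_3 = 10^(19.8/10) = 95.50
Friis cascade:
  F = 1.114 + (6.339 − 1)/21.38 + (2.153 − 1)/4.508 = 1.620
NF = 10 log₁₀(1.620) = 2.09 dB

2.09 dB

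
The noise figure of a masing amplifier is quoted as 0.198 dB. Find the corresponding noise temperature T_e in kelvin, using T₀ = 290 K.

13.5 K

F = 10^(0.198/10) = 1.04665
T_e = (F − 1)·T₀ = (1.04665 − 1) × 290 = 13.5 K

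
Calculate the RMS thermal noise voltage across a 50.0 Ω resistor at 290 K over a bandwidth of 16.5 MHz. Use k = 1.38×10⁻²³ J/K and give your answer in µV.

3.63 µV

V_n = √(4kTRB)
4kTRB = 4 × 1.38×10⁻²³ × 290 × 5.00×10¹ × 1.65×10⁷ = 1.32×10⁻¹¹ V²
V_n = √(1.32×10⁻¹¹) = 3.63×10⁻⁶ V = 3.63 µV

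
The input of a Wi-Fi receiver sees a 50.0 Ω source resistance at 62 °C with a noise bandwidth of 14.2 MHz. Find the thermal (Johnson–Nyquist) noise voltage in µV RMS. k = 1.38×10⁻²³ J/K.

3.62 µV

T = 62 °C + 273.15 = 335.15 K
V_n = √(4kTRB)
4kTRB = 4 × 1.38×10⁻²³ × 335.15 × 5.00×10¹ × 1.42×10⁷ = 1.31×10⁻¹¹ V²
V_n = √(1.31×10⁻¹¹) = 3.62×10⁻⁶ V = 3.62 µV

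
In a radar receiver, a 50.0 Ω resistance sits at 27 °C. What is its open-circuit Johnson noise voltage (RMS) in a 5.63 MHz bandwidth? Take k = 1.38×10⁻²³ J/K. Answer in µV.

T = 27 °C + 273.15 = 300.15 K
V_n = √(4kTRB)
4kTRB = 4 × 1.38×10⁻²³ × 300.15 × 5.00×10¹ × 5.63×10⁶ = 4.66×10⁻¹² V²
V_n = √(4.66×10⁻¹²) = 2.16×10⁻⁶ V = 2.16 µV

2.16 µV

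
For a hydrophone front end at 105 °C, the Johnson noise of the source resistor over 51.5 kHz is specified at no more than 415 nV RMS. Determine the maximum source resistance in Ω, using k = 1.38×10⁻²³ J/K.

160 Ω

T = 105 °C + 273.15 = 378.15 K
Johnson–Nyquist: V_n = √(4kTRB) ⇒ R = V_n² / (4kTB)
4kTB = 4 × 1.38×10⁻²³ × 378.15 × 5.15×10⁴ = 1.08×10⁻¹⁵
R = (4.15×10⁻⁷)² / 1.08×10⁻¹⁵ = 1.60×10² Ω = 160 Ω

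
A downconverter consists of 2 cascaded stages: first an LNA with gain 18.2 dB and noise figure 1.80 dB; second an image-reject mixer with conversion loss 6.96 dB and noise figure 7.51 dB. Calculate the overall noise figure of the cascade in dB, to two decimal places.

2.00 dB

Convert to linear (a loss of L dB is a gain of −L dB): F_i = 10^(NF_i/10), G_i = 10^(G_i,dB/10)
  Stage 1: F_1 = 10^(1.80/10) = 1.514, G_1 = 10^(18.2/10) = 66.07
  Stage 2: F_2 = 10^(7.51/10) = 5.636, G_2 = 10^(−6.96/10) = 0.2014
Friis cascade:
  F = 1.514 + (5.636 − 1)/66.07 = 1.584
NF = 10 log₁₀(1.584) = 2.00 dB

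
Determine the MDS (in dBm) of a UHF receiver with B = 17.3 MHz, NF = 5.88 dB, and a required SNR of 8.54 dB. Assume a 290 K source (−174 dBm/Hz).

Sensitivity = −174 + 10 log₁₀(B) + NF + SNR_min
= −174 + 72.38 + 5.88 + 8.54
= −87.20 dBm → −87.2 dBm

−87.2 dBm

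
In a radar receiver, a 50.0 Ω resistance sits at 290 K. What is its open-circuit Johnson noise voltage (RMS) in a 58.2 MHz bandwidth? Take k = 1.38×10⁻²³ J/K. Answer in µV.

V_n = √(4kTRB)
4kTRB = 4 × 1.38×10⁻²³ × 290 × 5.00×10¹ × 5.82×10⁷ = 4.66×10⁻¹¹ V²
V_n = √(4.66×10⁻¹¹) = 6.83×10⁻⁶ V = 6.83 µV

6.83 µV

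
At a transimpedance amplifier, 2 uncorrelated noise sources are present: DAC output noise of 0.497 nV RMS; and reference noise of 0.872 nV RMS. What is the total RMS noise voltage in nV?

Uncorrelated sources add in power (mean-square): V_tot = √(ΣV_i²)
V_tot = √[(4.97×10⁻¹⁰)² + (8.72×10⁻¹⁰)²] = 1.00×10⁻⁹ V = 1.00 nV

1.00 nV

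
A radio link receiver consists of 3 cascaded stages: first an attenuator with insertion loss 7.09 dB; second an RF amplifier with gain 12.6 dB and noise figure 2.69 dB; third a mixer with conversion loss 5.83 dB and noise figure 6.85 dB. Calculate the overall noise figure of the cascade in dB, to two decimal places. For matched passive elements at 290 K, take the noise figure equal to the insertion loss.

10.25 dB

Convert to linear (a loss of L dB is a gain of −L dB): F_i = 10^(NF_i/10), G_i = 10^(G_i,dB/10)
  Stage 1: F_1 = 10^(7.09/10) = 5.117, G_1 = 10^(−7.09/10) = 0.1954
  Stage 2: F_2 = 10^(2.69/10) = 1.858, G_2 = 10^(12.6/10) = 18.20
  Stage 3: F_3 = 10^(6.85/10) = 4.842, G_3 = 10^(−5.83/10) = 0.2612
Friis cascade:
  F = 5.117 + (1.858 − 1)/0.1954 + (4.842 − 1)/3.556 = 10.59
NF = 10 log₁₀(10.59) = 10.25 dB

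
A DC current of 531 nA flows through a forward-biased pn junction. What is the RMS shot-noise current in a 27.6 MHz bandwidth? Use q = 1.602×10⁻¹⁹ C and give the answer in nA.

I_n = √(2qI·B)
2qI·B = 2 × 1.602×10⁻¹⁹ × 5.31×10⁻⁷ × 2.76×10⁷ = 4.70×10⁻¹⁸ A²
I_n = √(4.70×10⁻¹⁸) = 2.17×10⁻⁹ A = 2.17 nA

2.17 nA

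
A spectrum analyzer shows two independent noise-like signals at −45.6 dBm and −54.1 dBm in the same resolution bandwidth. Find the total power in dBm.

Convert to linear, add, convert back:
P₁ = 2.75×10⁻⁸ W, P₂ = 3.89×10⁻⁹ W
P_tot = 3.14×10⁻⁸ W → 10 log₁₀(P_tot / 10⁻³) = −45.0 dBm

−45.0 dBm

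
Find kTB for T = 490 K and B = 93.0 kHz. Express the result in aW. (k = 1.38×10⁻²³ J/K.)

P_n = kTB = 1.38×10⁻²³ × 490 × 9.30×10⁴ = 6.29×10⁻¹⁶ W = 629 aW

629 aW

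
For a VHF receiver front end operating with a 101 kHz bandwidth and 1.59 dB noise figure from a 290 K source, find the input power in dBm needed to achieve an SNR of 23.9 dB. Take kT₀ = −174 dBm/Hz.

−98.5 dBm

Sensitivity = −174 + 10 log₁₀(B) + NF + SNR_min
= −174 + 50.04 + 1.59 + 23.9
= −98.47 dBm → −98.5 dBm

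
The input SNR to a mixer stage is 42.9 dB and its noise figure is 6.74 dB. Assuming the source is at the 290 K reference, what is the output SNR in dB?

36.16 dB

By definition F = SNR_in/SNR_out, so in dB: SNR_out = SNR_in − NF
SNR_out = 42.9 − 6.74 = 36.16 dB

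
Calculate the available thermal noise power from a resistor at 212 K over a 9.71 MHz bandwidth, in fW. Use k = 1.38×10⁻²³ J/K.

P_n = kTB = 1.38×10⁻²³ × 212 × 9.71×10⁶ = 2.84×10⁻¹⁴ W = 28.4 fW

28.4 fW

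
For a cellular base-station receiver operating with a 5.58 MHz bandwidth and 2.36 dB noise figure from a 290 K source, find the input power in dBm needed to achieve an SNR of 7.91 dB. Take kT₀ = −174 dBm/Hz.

−96.3 dBm

Sensitivity = −174 + 10 log₁₀(B) + NF + SNR_min
= −174 + 67.47 + 2.36 + 7.91
= −96.26 dBm → −96.3 dBm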